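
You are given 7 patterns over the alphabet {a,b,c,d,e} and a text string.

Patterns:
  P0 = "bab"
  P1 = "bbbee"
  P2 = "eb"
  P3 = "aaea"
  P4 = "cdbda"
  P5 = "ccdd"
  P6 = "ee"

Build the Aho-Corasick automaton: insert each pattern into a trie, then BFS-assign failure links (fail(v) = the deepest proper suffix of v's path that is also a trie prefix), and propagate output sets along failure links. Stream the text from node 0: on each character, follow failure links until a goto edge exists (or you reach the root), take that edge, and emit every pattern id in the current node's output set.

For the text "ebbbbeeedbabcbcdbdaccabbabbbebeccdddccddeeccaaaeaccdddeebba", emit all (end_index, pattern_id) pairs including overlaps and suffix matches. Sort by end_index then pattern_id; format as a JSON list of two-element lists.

Build automaton:
Trie (insert patterns):
  n0 'ε': a→10 b→1 c→14 e→8
  n1 'b': a→2 b→4
  n2 'ba': b→3
  n3 'bab': ·  [P0 ends]
  n4 'bb': b→5
  n5 'bbb': e→6
  n6 'bbbe': e→7
  n7 'bbbee': ·  [P1 ends]
  n8 'e': b→9 e→22
  n9 'eb': ·  [P2 ends]
  n10 'a': a→11
  n11 'aa': e→12
  n12 'aae': a→13
  n13 'aaea': ·  [P3 ends]
  n14 'c': c→19 d→15
  n15 'cd': b→16
  n16 'cdb': d→17
  n17 'cdbd': a→18
  n18 'cdbda': ·  [P4 ends]
  n19 'cc': d→20
  n20 'ccd': d→21
  n21 'ccdd': ·  [P5 ends]
  n22 'ee': ·  [P6 ends]

BFS fail/out derivation:
  n1('b'): parent n0 fail=0; on 'b' 0 → fail=0;  out ∅∪∅=∅
  n8('e'): parent n0 fail=0; on 'e' 0 → fail=0;  out ∅∪∅=∅
  n10('a'): parent n0 fail=0; on 'a' 0 → fail=0;  out ∅∪∅=∅
  n14('c'): parent n0 fail=0; on 'c' 0 → fail=0;  out ∅∪∅=∅
  n2('ba'): parent n1 fail=0; on 'a' 0 → fail=10;  out ∅∪∅=∅
  n4('bb'): parent n1 fail=0; on 'b' 0 → fail=1;  out ∅∪∅=∅
  n9('eb'): parent n8 fail=0; on 'b' 0 → fail=1;  out {2}∪∅={2}
  n11('aa'): parent n10 fail=0; on 'a' 0 → fail=10;  out ∅∪∅=∅
  n15('cd'): parent n14 fail=0; on 'd' 0 → fail=0;  out ∅∪∅=∅
  n19('cc'): parent n14 fail=0; on 'c' 0 → fail=14;  out ∅∪∅=∅
  n22('ee'): parent n8 fail=0; on 'e' 0 → fail=8;  out {6}∪∅={6}
  n3('bab'): parent n2 fail=10; on 'b' 10→0 → fail=1;  out {0}∪∅={0}
  n5('bbb'): parent n4 fail=1; on 'b' 1 → fail=4;  out ∅∪∅=∅
  n12('aae'): parent n11 fail=10; on 'e' 10→0 → fail=8;  out ∅∪∅=∅
  n16('cdb'): parent n15 fail=0; on 'b' 0 → fail=1;  out ∅∪∅=∅
  n20('ccd'): parent n19 fail=14; on 'd' 14 → fail=15;  out ∅∪∅=∅
  n6('bbbe'): parent n5 fail=4; on 'e' 4→1→0 → fail=8;  out ∅∪∅=∅
  n13('aaea'): parent n12 fail=8; on 'a' 8→0 → fail=10;  out {3}∪∅={3}
  n17('cdbd'): parent n16 fail=1; on 'd' 1→0 → fail=0;  out ∅∪∅=∅
  n21('ccdd'): parent n20 fail=15; on 'd' 15→0 → fail=0;  out {5}∪∅={5}
  n7('bbbee'): parent n6 fail=8; on 'e' 8 → fail=22;  out {1}∪{6}={1,6}
  n18('cdbda'): parent n17 fail=0; on 'a' 0 → fail=10;  out {4}∪∅={4}

Text stream:
pos 0 'e': at 8
pos 1 'b': at 9  → match P2@[0:1]
pos 2 'b': at 4 ·f
pos 3 'b': at 5
pos 4 'b': at 5 ·f
pos 5 'e': at 6
pos 6 'e': at 7  → match P1@[2:6],P6@[5:6]
pos 7 'e': at 22 ·f  → match P6@[6:7]
pos 8 'd': at 0 ·f
pos 9 'b': at 1
pos 10 'a': at 2
pos 11 'b': at 3  → match P0@[9:11]
pos 12 'c': at 14 ·f
pos 13 'b': at 1 ·f
pos 14 'c': at 14 ·f
pos 15 'd': at 15
pos 16 'b': at 16
pos 17 'd': at 17
pos 18 'a': at 18  → match P4@[14:18]
pos 19 'c': at 14 ·f
pos 20 'c': at 19
pos 21 'a': at 10 ·f
pos 22 'b': at 1 ·f
pos 23 'b': at 4
pos 24 'a': at 2 ·f
pos 25 'b': at 3  → match P0@[23:25]
pos 26 'b': at 4 ·f
pos 27 'b': at 5
pos 28 'e': at 6
pos 29 'b': at 9 ·f  → match P2@[28:29]
pos 30 'e': at 8 ·f
pos 31 'c': at 14 ·f
pos 32 'c': at 19
pos 33 'd': at 20
pos 34 'd': at 21  → match P5@[31:34]
pos 35 'd': at 0 ·f
pos 36 'c': at 14
pos 37 'c': at 19
pos 38 'd': at 20
pos 39 'd': at 21  → match P5@[36:39]
pos 40 'e': at 8 ·f
pos 41 'e': at 22  → match P6@[40:41]
pos 42 'c': at 14 ·f
pos 43 'c': at 19
pos 44 'a': at 10 ·f
pos 45 'a': at 11
pos 46 'a': at 11 ·f
pos 47 'e': at 12
pos 48 'a': at 13  → match P3@[45:48]
pos 49 'c': at 14 ·f
pos 50 'c': at 19
pos 51 'd': at 20
pos 52 'd': at 21  → match P5@[49:52]
pos 53 'd': at 0 ·f
pos 54 'e': at 8
pos 55 'e': at 22  → match P6@[54:55]
pos 56 'b': at 9 ·f  → match P2@[55:56]
pos 57 'b': at 4 ·f
pos 58 'a': at 2 ·f

All matches (sorted): [[1,2],[6,1],[6,6],[7,6],[11,0],[18,4],[25,0],[29,2],[34,5],[39,5],[41,6],[48,3],[52,5],[55,6],[56,2]]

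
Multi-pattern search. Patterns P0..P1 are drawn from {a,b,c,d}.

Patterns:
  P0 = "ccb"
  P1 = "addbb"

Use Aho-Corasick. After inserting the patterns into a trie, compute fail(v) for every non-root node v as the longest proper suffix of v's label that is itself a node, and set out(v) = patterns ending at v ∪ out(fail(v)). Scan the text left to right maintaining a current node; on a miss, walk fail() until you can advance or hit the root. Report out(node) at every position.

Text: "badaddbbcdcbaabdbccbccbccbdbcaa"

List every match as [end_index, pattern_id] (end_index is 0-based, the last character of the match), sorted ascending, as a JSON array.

Construct AC machine:
Trie (insert patterns):
  0='ε' goto a→4 c→1
  1='c' goto c→2
  2='cc' goto b→3
  3='ccb' goto ·  [P0 ends]
  4='a' goto d→5
  5='ad' goto d→6
  6='add' goto b→7
  7='addb' goto b→8
  8='addbb' goto ·  [P1 ends]

Failure links (BFS by depth):
  fail(1) 'c': from fail(0)=0 chase 'c': 0 ⇒ 0;  out=∅∪out(0)=∅
  fail(4) 'a': from fail(0)=0 chase 'a': 0 ⇒ 0;  out=∅∪out(0)=∅
  fail(2) 'cc': from fail(1)=0 chase 'c': 0 ⇒ 1;  out=∅∪out(1)=∅
  fail(5) 'ad': from fail(4)=0 chase 'd': 0 ⇒ 0;  out=∅∪out(0)=∅
  fail(3) 'ccb': from fail(2)=1 chase 'b': 1→0 ⇒ 0;  out={0}∪out(0)={0}
  fail(6) 'add': from fail(5)=0 chase 'd': 0 ⇒ 0;  out=∅∪out(0)=∅
  fail(7) 'addb': from fail(6)=0 chase 'b': 0 ⇒ 0;  out=∅∪out(0)=∅
  fail(8) 'addbb': from fail(7)=0 chase 'b': 0 ⇒ 0;  out={1}∪out(0)={1}

Scan:
[0] read 'b'  n0⇒n0
[1] read 'a'  n0⇒n4
[2] read 'd'  n4⇒n5
[3] read 'a'  n5⇒n4 (via fail)
[4] read 'd'  n4⇒n5
[5] read 'd'  n5⇒n6
[6] read 'b'  n6⇒n7
[7] read 'b'  n7⇒n8  emit P1@[3:7]
[8] read 'c'  n8⇒n1 (via fail)
[9] read 'd'  n1⇒n0 (via fail)
[10] read 'c'  n0⇒n1
[11] read 'b'  n1⇒n0 (via fail)
[12] read 'a'  n0⇒n4
[13] read 'a'  n4⇒n4 (via fail)
[14] read 'b'  n4⇒n0 (via fail)
[15] read 'd'  n0⇒n0
[16] read 'b'  n0⇒n0
[17] read 'c'  n0⇒n1
[18] read 'c'  n1⇒n2
[19] read 'b'  n2⇒n3  emit P0@[17:19]
[20] read 'c'  n3⇒n1 (via fail)
[21] read 'c'  n1⇒n2
[22] read 'b'  n2⇒n3  emit P0@[20:22]
[23] read 'c'  n3⇒n1 (via fail)
[24] read 'c'  n1⇒n2
[25] read 'b'  n2⇒n3  emit P0@[23:25]
[26] read 'd'  n3⇒n0 (via fail)
[27] read 'b'  n0⇒n0
[28] read 'c'  n0⇒n1
[29] read 'a'  n1⇒n4 (via fail)
[30] read 'a'  n4⇒n4 (via fail)

All matches (sorted): [[7,1],[19,0],[22,0],[25,0]]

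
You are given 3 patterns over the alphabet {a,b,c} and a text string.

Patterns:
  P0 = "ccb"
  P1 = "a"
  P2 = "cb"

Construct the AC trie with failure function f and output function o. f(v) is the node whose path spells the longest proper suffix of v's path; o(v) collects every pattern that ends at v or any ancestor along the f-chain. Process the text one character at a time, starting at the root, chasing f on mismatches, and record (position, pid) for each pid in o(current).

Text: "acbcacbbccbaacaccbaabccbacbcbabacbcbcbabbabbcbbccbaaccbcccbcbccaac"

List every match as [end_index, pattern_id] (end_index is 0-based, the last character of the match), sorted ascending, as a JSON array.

Build automaton:
Trie nodes:
  0='ε' goto a→4 c→1
  1='c' goto b→5 c→2
  2='cc' goto b→3
  3='ccb' goto ·  [P0 ends]
  4='a' goto ·  [P1 ends]
  5='cb' goto ·  [P2 ends]

BFS fail/out derivation:
  n1('c'): parent n0 fail=0; on 'c' 0 → fail=0;  out ∅∪∅=∅
  n4('a'): parent n0 fail=0; on 'a' 0 → fail=0;  out {1}∪∅={1}
  n2('cc'): parent n1 fail=0; on 'c' 0 → fail=1;  out ∅∪∅=∅
  n5('cb'): parent n1 fail=0; on 'b' 0 → fail=0;  out {2}∪∅={2}
  n3('ccb'): parent n2 fail=1; on 'b' 1 → fail=5;  out {0}∪{2}={0,2}

Run:
i=0 'a': node 0→4  emit P1@[0:0]
i=1 'c': node 4→1 (via fail)
i=2 'b': node 1→5  emit P2@[1:2]
i=3 'c': node 5→1 (via fail)
i=4 'a': node 1→4 (via fail)  emit P1@[4:4]
i=5 'c': node 4→1 (via fail)
i=6 'b': node 1→5  emit P2@[5:6]
i=7 'b': node 5→0 (via fail)
i=8 'c': node 0→1
i=9 'c': node 1→2
i=10 'b': node 2→3  emit P0@[8:10],P2@[9:10]
i=11 'a': node 3→4 (via fail)  emit P1@[11:11]
i=12 'a': node 4→4 (via fail)  emit P1@[12:12]
i=13 'c': node 4→1 (via fail)
i=14 'a': node 1→4 (via fail)  emit P1@[14:14]
i=15 'c': node 4→1 (via fail)
i=16 'c': node 1→2
i=17 'b': node 2→3  emit P0@[15:17],P2@[16:17]
i=18 'a': node 3→4 (via fail)  emit P1@[18:18]
i=19 'a': node 4→4 (via fail)  emit P1@[19:19]
i=20 'b': node 4→0 (via fail)
i=21 'c': node 0→1
i=22 'c': node 1→2
i=23 'b': node 2→3  emit P0@[21:23],P2@[22:23]
i=24 'a': node 3→4 (via fail)  emit P1@[24:24]
i=25 'c': node 4→1 (via fail)
i=26 'b': node 1→5  emit P2@[25:26]
i=27 'c': node 5→1 (via fail)
i=28 'b': node 1→5  emit P2@[27:28]
i=29 'a': node 5→4 (via fail)  emit P1@[29:29]
i=30 'b': node 4→0 (via fail)
i=31 'a': node 0→4  emit P1@[31:31]
i=32 'c': node 4→1 (via fail)
i=33 'b': node 1→5  emit P2@[32:33]
i=34 'c': node 5→1 (via fail)
i=35 'b': node 1→5  emit P2@[34:35]
i=36 'c': node 5→1 (via fail)
i=37 'b': node 1→5  emit P2@[36:37]
i=38 'a': node 5→4 (via fail)  emit P1@[38:38]
i=39 'b': node 4→0 (via fail)
i=40 'b': node 0→0
i=41 'a': node 0→4  emit P1@[41:41]
i=42 'b': node 4→0 (via fail)
i=43 'b': node 0→0
i=44 'c': node 0→1
i=45 'b': node 1→5  emit P2@[44:45]
i=46 'b': node 5→0 (via fail)
i=47 'c': node 0→1
i=48 'c': node 1→2
i=49 'b': node 2→3  emit P0@[47:49],P2@[48:49]
i=50 'a': node 3→4 (via fail)  emit P1@[50:50]
i=51 'a': node 4→4 (via fail)  emit P1@[51:51]
i=52 'c': node 4→1 (via fail)
i=53 'c': node 1→2
i=54 'b': node 2→3  emit P0@[52:54],P2@[53:54]
i=55 'c': node 3→1 (via fail)
i=56 'c': node 1→2
i=57 'c': node 2→2 (via fail)
i=58 'b': node 2→3  emit P0@[56:58],P2@[57:58]
i=59 'c': node 3→1 (via fail)
i=60 'b': node 1→5  emit P2@[59:60]
i=61 'c': node 5→1 (via fail)
i=62 'c': node 1→2
i=63 'a': node 2→4 (via fail)  emit P1@[63:63]
i=64 'a': node 4→4 (via fail)  emit P1@[64:64]
i=65 'c': node 4→1 (via fail)

Matches: [[0,1],[2,2],[4,1],[6,2],[10,0],[10,2],[11,1],[12,1],[14,1],[17,0],[17,2],[18,1],[19,1],[23,0],[23,2],[24,1],[26,2],[28,2],[29,1],[31,1],[33,2],[35,2],[37,2],[38,1],[41,1],[45,2],[49,0],[49,2],[50,1],[51,1],[54,0],[54,2],[58,0],[58,2],[60,2],[63,1],[64,1]]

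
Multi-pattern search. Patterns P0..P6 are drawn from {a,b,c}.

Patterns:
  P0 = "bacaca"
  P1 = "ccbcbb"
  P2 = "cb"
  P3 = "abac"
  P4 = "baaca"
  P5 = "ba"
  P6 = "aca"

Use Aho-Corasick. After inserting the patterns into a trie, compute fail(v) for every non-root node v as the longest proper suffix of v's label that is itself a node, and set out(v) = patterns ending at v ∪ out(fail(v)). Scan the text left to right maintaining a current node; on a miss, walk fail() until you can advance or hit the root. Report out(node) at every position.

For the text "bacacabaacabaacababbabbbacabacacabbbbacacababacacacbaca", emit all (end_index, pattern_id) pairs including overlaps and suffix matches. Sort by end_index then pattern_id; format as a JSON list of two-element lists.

Build:
Trie nodes:
  0='ε' goto a→14 b→1 c→7
  1='b' goto a→2
  2='ba' goto a→18 c→3  [P5 ends]
  3='bac' goto a→4
  4='baca' goto c→5
  5='bacac' goto a→6
  6='bacaca' goto ·  [P0 ends]
  7='c' goto b→13 c→8
  8='cc' goto b→9
  9='ccb' goto c→10
  10='ccbc' goto b→11
  11='ccbcb' goto b→12
  12='ccbcbb' goto ·  [P1 ends]
  13='cb' goto ·  [P2 ends]
  14='a' goto b→15 c→21
  15='ab' goto a→16
  16='aba' goto c→17
  17='abac' goto ·  [P3 ends]
  18='baa' goto c→19
  19='baac' goto a→20
  20='baaca' goto ·  [P4 ends]
  21='ac' goto a→22
  22='aca' goto ·  [P6 ends]

BFS fail/out derivation:
  n1('b'): parent n0 fail=0; on 'b' 0 → fail=0;  out ∅∪∅=∅
  n7('c'): parent n0 fail=0; on 'c' 0 → fail=0;  out ∅∪∅=∅
  n14('a'): parent n0 fail=0; on 'a' 0 → fail=0;  out ∅∪∅=∅
  n2('ba'): parent n1 fail=0; on 'a' 0 → fail=14;  out {5}∪∅={5}
  n8('cc'): parent n7 fail=0; on 'c' 0 → fail=7;  out ∅∪∅=∅
  n13('cb'): parent n7 fail=0; on 'b' 0 → fail=1;  out {2}∪∅={2}
  n15('ab'): parent n14 fail=0; on 'b' 0 → fail=1;  out ∅∪∅=∅
  n21('ac'): parent n14 fail=0; on 'c' 0 → fail=7;  out ∅∪∅=∅
  n3('bac'): parent n2 fail=14; on 'c' 14 → fail=21;  out ∅∪∅=∅
  n9('ccb'): parent n8 fail=7; on 'b' 7 → fail=13;  out ∅∪{2}={2}
  n16('aba'): parent n15 fail=1; on 'a' 1 → fail=2;  out ∅∪{5}={5}
  n18('baa'): parent n2 fail=14; on 'a' 14→0 → fail=14;  out ∅∪∅=∅
  n22('aca'): parent n21 fail=7; on 'a' 7→0 → fail=14;  out {6}∪∅={6}
  n4('baca'): parent n3 fail=21; on 'a' 21 → fail=22;  out ∅∪{6}={6}
  n10('ccbc'): parent n9 fail=13; on 'c' 13→1→0 → fail=7;  out ∅∪∅=∅
  n17('abac'): parent n16 fail=2; on 'c' 2 → fail=3;  out {3}∪∅={3}
  n19('baac'): parent n18 fail=14; on 'c' 14 → fail=21;  out ∅∪∅=∅
  n5('bacac'): parent n4 fail=22; on 'c' 22→14 → fail=21;  out ∅∪∅=∅
  n11('ccbcb'): parent n10 fail=7; on 'b' 7 → fail=13;  out ∅∪{2}={2}
  n20('baaca'): parent n19 fail=21; on 'a' 21 → fail=22;  out {4}∪{6}={4,6}
  n6('bacaca'): parent n5 fail=21; on 'a' 21 → fail=22;  out {0}∪{6}={0,6}
  n12('ccbcbb'): parent n11 fail=13; on 'b' 13→1→0 → fail=1;  out {1}∪∅={1}

Run:
pos 0 'b': at 1
pos 1 'a': at 2  emit P5@[0:1]
pos 2 'c': at 3
pos 3 'a': at 4  emit P6@[1:3]
pos 4 'c': at 5
pos 5 'a': at 6  emit P0@[0:5],P6@[3:5]
pos 6 'b': at 15 (fail-walked)
pos 7 'a': at 16  emit P5@[6:7]
pos 8 'a': at 18 (fail-walked)
pos 9 'c': at 19
pos 10 'a': at 20  emit P4@[6:10],P6@[8:10]
pos 11 'b': at 15 (fail-walked)
pos 12 'a': at 16  emit P5@[11:12]
pos 13 'a': at 18 (fail-walked)
pos 14 'c': at 19
pos 15 'a': at 20  emit P4@[11:15],P6@[13:15]
pos 16 'b': at 15 (fail-walked)
pos 17 'a': at 16  emit P5@[16:17]
pos 18 'b': at 15 (fail-walked)
pos 19 'b': at 1 (fail-walked)
pos 20 'a': at 2  emit P5@[19:20]
pos 21 'b': at 15 (fail-walked)
pos 22 'b': at 1 (fail-walked)
pos 23 'b': at 1 (fail-walked)
pos 24 'a': at 2  emit P5@[23:24]
pos 25 'c': at 3
pos 26 'a': at 4  emit P6@[24:26]
pos 27 'b': at 15 (fail-walked)
pos 28 'a': at 16  emit P5@[27:28]
pos 29 'c': at 17  emit P3@[26:29]
pos 30 'a': at 4 (fail-walked)  emit P6@[28:30]
pos 31 'c': at 5
pos 32 'a': at 6  emit P0@[27:32],P6@[30:32]
pos 33 'b': at 15 (fail-walked)
pos 34 'b': at 1 (fail-walked)
pos 35 'b': at 1 (fail-walked)
pos 36 'b': at 1 (fail-walked)
pos 37 'a': at 2  emit P5@[36:37]
pos 38 'c': at 3
pos 39 'a': at 4  emit P6@[37:39]
pos 40 'c': at 5
pos 41 'a': at 6  emit P0@[36:41],P6@[39:41]
pos 42 'b': at 15 (fail-walked)
pos 43 'a': at 16  emit P5@[42:43]
pos 44 'b': at 15 (fail-walked)
pos 45 'a': at 16  emit P5@[44:45]
pos 46 'c': at 17  emit P3@[43:46]
pos 47 'a': at 4 (fail-walked)  emit P6@[45:47]
pos 48 'c': at 5
pos 49 'a': at 6  emit P0@[44:49],P6@[47:49]
pos 50 'c': at 21 (fail-walked)
pos 51 'b': at 13 (fail-walked)  emit P2@[50:51]
pos 52 'a': at 2 (fail-walked)  emit P5@[51:52]
pos 53 'c': at 3
pos 54 'a': at 4  emit P6@[52:54]

All matches (sorted): [[1,5],[3,6],[5,0],[5,6],[7,5],[10,4],[10,6],[12,5],[15,4],[15,6],[17,5],[20,5],[24,5],[26,6],[28,5],[29,3],[30,6],[32,0],[32,6],[37,5],[39,6],[41,0],[41,6],[43,5],[45,5],[46,3],[47,6],[49,0],[49,6],[51,2],[52,5],[54,6]]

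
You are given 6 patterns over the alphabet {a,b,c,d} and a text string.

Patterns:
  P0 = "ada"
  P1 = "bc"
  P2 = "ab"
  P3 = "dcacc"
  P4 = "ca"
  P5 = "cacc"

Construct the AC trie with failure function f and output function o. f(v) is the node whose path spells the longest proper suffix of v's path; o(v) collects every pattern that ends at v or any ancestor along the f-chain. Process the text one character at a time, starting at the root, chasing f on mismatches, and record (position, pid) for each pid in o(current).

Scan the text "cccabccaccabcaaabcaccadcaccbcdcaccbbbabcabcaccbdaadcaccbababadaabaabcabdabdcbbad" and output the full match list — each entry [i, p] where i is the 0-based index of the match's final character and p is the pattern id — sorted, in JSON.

Construct AC machine:
Trie nodes:
  0='ε' goto a→1 b→4 c→12 d→7
  1='a' goto b→6 d→2
  2='ad' goto a→3
  3='ada' goto ·  [P0 ends]
  4='b' goto c→5
  5='bc' goto ·  [P1 ends]
  6='ab' goto ·  [P2 ends]
  7='d' goto c→8
  8='dc' goto a→9
  9='dca' goto c→10
  10='dcac' goto c→11
  11='dcacc' goto ·  [P3 ends]
  12='c' goto a→13
  13='ca' goto c→14  [P4 ends]
  14='cac' goto c→15
  15='cacc' goto ·  [P5 ends]

BFS fail/out derivation:
  fail(1) 'a': from fail(0)=0 chase 'a': 0 ⇒ 0;  out=∅∪out(0)=∅
  fail(4) 'b': from fail(0)=0 chase 'b': 0 ⇒ 0;  out=∅∪out(0)=∅
  fail(7) 'd': from fail(0)=0 chase 'd': 0 ⇒ 0;  out=∅∪out(0)=∅
  fail(12) 'c': from fail(0)=0 chase 'c': 0 ⇒ 0;  out=∅∪out(0)=∅
  fail(2) 'ad': from fail(1)=0 chase 'd': 0 ⇒ 7;  out=∅∪out(7)=∅
  fail(5) 'bc': from fail(4)=0 chase 'c': 0 ⇒ 12;  out={1}∪out(12)={1}
  fail(6) 'ab': from fail(1)=0 chase 'b': 0 ⇒ 4;  out={2}∪out(4)={2}
  fail(8) 'dc': from fail(7)=0 chase 'c': 0 ⇒ 12;  out=∅∪out(12)=∅
  fail(13) 'ca': from fail(12)=0 chase 'a': 0 ⇒ 1;  out={4}∪out(1)={4}
  fail(3) 'ada': from fail(2)=7 chase 'a': 7→0 ⇒ 1;  out={0}∪out(1)={0}
  fail(9) 'dca': from fail(8)=12 chase 'a': 12 ⇒ 13;  out=∅∪out(13)={4}
  fail(14) 'cac': from fail(13)=1 chase 'c': 1→0 ⇒ 12;  out=∅∪out(12)=∅
  fail(10) 'dcac': from fail(9)=13 chase 'c': 13 ⇒ 14;  out=∅∪out(14)=∅
  fail(15) 'cacc': from fail(14)=12 chase 'c': 12→0 ⇒ 12;  out={5}∪out(12)={5}
  fail(11) 'dcacc': from fail(10)=14 chase 'c': 14 ⇒ 15;  out={3}∪out(15)={3,5}

Scan:
[0] read 'c'  n0⇒n12
[1] read 'c'  n12⇒n12 ·f
[2] read 'c'  n12⇒n12 ·f
[3] read 'a'  n12⇒n13  → match P4@[2:3]
[4] read 'b'  n13⇒n6 ·f  → match P2@[3:4]
[5] read 'c'  n6⇒n5 ·f  → match P1@[4:5]
[6] read 'c'  n5⇒n12 ·f
[7] read 'a'  n12⇒n13  → match P4@[6:7]
[8] read 'c'  n13⇒n14
[9] read 'c'  n14⇒n15  → match P5@[6:9]
[10] read 'a'  n15⇒n13 ·f  → match P4@[9:10]
[11] read 'b'  n13⇒n6 ·f  → match P2@[10:11]
[12] read 'c'  n6⇒n5 ·f  → match P1@[11:12]
[13] read 'a'  n5⇒n13 ·f  → match P4@[12:13]
[14] read 'a'  n13⇒n1 ·f
[15] read 'a'  n1⇒n1 ·f
[16] read 'b'  n1⇒n6  → match P2@[15:16]
[17] read 'c'  n6⇒n5 ·f  → match P1@[16:17]
[18] read 'a'  n5⇒n13 ·f  → match P4@[17:18]
[19] read 'c'  n13⇒n14
[20] read 'c'  n14⇒n15  → match P5@[17:20]
[21] read 'a'  n15⇒n13 ·f  → match P4@[20:21]
[22] read 'd'  n13⇒n2 ·f
[23] read 'c'  n2⇒n8 ·f
[24] read 'a'  n8⇒n9  → match P4@[23:24]
[25] read 'c'  n9⇒n10
[26] read 'c'  n10⇒n11  → match P3@[22:26],P5@[23:26]
[27] read 'b'  n11⇒n4 ·f
[28] read 'c'  n4⇒n5  → match P1@[27:28]
[29] read 'd'  n5⇒n7 ·f
[30] read 'c'  n7⇒n8
[31] read 'a'  n8⇒n9  → match P4@[30:31]
[32] read 'c'  n9⇒n10
[33] read 'c'  n10⇒n11  → match P3@[29:33],P5@[30:33]
[34] read 'b'  n11⇒n4 ·f
[35] read 'b'  n4⇒n4 ·f
[36] read 'b'  n4⇒n4 ·f
[37] read 'a'  n4⇒n1 ·f
[38] read 'b'  n1⇒n6  → match P2@[37:38]
[39] read 'c'  n6⇒n5 ·f  → match P1@[38:39]
[40] read 'a'  n5⇒n13 ·f  → match P4@[39:40]
[41] read 'b'  n13⇒n6 ·f  → match P2@[40:41]
[42] read 'c'  n6⇒n5 ·f  → match P1@[41:42]
[43] read 'a'  n5⇒n13 ·f  → match P4@[42:43]
[44] read 'c'  n13⇒n14
[45] read 'c'  n14⇒n15  → match P5@[42:45]
[46] read 'b'  n15⇒n4 ·f
[47] read 'd'  n4⇒n7 ·f
[48] read 'a'  n7⇒n1 ·f
[49] read 'a'  n1⇒n1 ·f
[50] read 'd'  n1⇒n2
[51] read 'c'  n2⇒n8 ·f
[52] read 'a'  n8⇒n9  → match P4@[51:52]
[53] read 'c'  n9⇒n10
[54] read 'c'  n10⇒n11  → match P3@[50:54],P5@[51:54]
[55] read 'b'  n11⇒n4 ·f
[56] read 'a'  n4⇒n1 ·f
[57] read 'b'  n1⇒n6  → match P2@[56:57]
[58] read 'a'  n6⇒n1 ·f
[59] read 'b'  n1⇒n6  → match P2@[58:59]
[60] read 'a'  n6⇒n1 ·f
[61] read 'd'  n1⇒n2
[62] read 'a'  n2⇒n3  → match P0@[60:62]
[63] read 'a'  n3⇒n1 ·f
[64] read 'b'  n1⇒n6  → match P2@[63:64]
[65] read 'a'  n6⇒n1 ·f
[66] read 'a'  n1⇒n1 ·f
[67] read 'b'  n1⇒n6  → match P2@[66:67]
[68] read 'c'  n6⇒n5 ·f  → match P1@[67:68]
[69] read 'a'  n5⇒n13 ·f  → match P4@[68:69]
[70] read 'b'  n13⇒n6 ·f  → match P2@[69:70]
[71] read 'd'  n6⇒n7 ·f
[72] read 'a'  n7⇒n1 ·f
[73] read 'b'  n1⇒n6  → match P2@[72:73]
[74] read 'd'  n6⇒n7 ·f
[75] read 'c'  n7⇒n8
[76] read 'b'  n8⇒n4 ·f
[77] read 'b'  n4⇒n4 ·f
[78] read 'a'  n4⇒n1 ·f
[79] read 'd'  n1⇒n2

Matches: [[3,4],[4,2],[5,1],[7,4],[9,5],[10,4],[11,2],[12,1],[13,4],[16,2],[17,1],[18,4],[20,5],[21,4],[24,4],[26,3],[26,5],[28,1],[31,4],[33,3],[33,5],[38,2],[39,1],[40,4],[41,2],[42,1],[43,4],[45,5],[52,4],[54,3],[54,5],[57,2],[59,2],[62,0],[64,2],[67,2],[68,1],[69,4],[70,2],[73,2]]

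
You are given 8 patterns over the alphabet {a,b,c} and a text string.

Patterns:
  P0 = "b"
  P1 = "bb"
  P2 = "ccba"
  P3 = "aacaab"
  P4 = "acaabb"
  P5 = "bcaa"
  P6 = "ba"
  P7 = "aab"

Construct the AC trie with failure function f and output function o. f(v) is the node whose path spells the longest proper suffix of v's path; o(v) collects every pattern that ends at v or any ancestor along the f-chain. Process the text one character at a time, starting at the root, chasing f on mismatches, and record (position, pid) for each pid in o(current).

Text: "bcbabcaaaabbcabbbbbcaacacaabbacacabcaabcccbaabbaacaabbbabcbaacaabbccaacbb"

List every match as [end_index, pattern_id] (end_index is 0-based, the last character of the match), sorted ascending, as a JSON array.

Build:
Trie nodes:
  n0 'ε': a→7 b→1 c→3
  n1 'b': a→21 b→2 c→18  ←P0
  n2 'bb': ·  ←P1
  n3 'c': c→4
  n4 'cc': b→5
  n5 'ccb': a→6
  n6 'ccba': ·  ←P2
  n7 'a': a→8 c→13
  n8 'aa': b→22 c→9
  n9 'aac': a→10
  n10 'aaca': a→11
  n11 'aacaa': b→12
  n12 'aacaab': ·  ←P3
  n13 'ac': a→14
  n14 'aca': a→15
  n15 'acaa': b→16
  n16 'acaab': b→17
  n17 'acaabb': ·  ←P4
  n18 'bc': a→19
  n19 'bca': a→20
  n20 'bcaa': ·  ←P5
  n21 'ba': ·  ←P6
  n22 'aab': ·  ←P7

Failure links (BFS by depth):
  fail(1) 'b': from fail(0)=0 chase 'b': 0 ⇒ 0;  out={0}∪out(0)={0}
  fail(3) 'c': from fail(0)=0 chase 'c': 0 ⇒ 0;  out=∅∪out(0)=∅
  fail(7) 'a': from fail(0)=0 chase 'a': 0 ⇒ 0;  out=∅∪out(0)=∅
  fail(2) 'bb': from fail(1)=0 chase 'b': 0 ⇒ 1;  out={1}∪out(1)={0,1}
  fail(4) 'cc': from fail(3)=0 chase 'c': 0 ⇒ 3;  out=∅∪out(3)=∅
  fail(8) 'aa': from fail(7)=0 chase 'a': 0 ⇒ 7;  out=∅∪out(7)=∅
  fail(13) 'ac': from fail(7)=0 chase 'c': 0 ⇒ 3;  out=∅∪out(3)=∅
  fail(18) 'bc': from fail(1)=0 chase 'c': 0 ⇒ 3;  out=∅∪out(3)=∅
  fail(21) 'ba': from fail(1)=0 chase 'a': 0 ⇒ 7;  out={6}∪out(7)={6}
  fail(5) 'ccb': from fail(4)=3 chase 'b': 3→0 ⇒ 1;  out=∅∪out(1)={0}
  fail(9) 'aac': from fail(8)=7 chase 'c': 7 ⇒ 13;  out=∅∪out(13)=∅
  fail(14) 'aca': from fail(13)=3 chase 'a': 3→0 ⇒ 7;  out=∅∪out(7)=∅
  fail(19) 'bca': from fail(18)=3 chase 'a': 3→0 ⇒ 7;  out=∅∪out(7)=∅
  fail(22) 'aab': from fail(8)=7 chase 'b': 7→0 ⇒ 1;  out={7}∪out(1)={0,7}
  fail(6) 'ccba': from fail(5)=1 chase 'a': 1 ⇒ 21;  out={2}∪out(21)={2,6}
  fail(10) 'aaca': from fail(9)=13 chase 'a': 13 ⇒ 14;  out=∅∪out(14)=∅
  fail(15) 'acaa': from fail(14)=7 chase 'a': 7 ⇒ 8;  out=∅∪out(8)=∅
  fail(20) 'bcaa': from fail(19)=7 chase 'a': 7 ⇒ 8;  out={5}∪out(8)={5}
  fail(11) 'aacaa': from fail(10)=14 chase 'a': 14 ⇒ 15;  out=∅∪out(15)=∅
  fail(16) 'acaab': from fail(15)=8 chase 'b': 8 ⇒ 22;  out=∅∪out(22)={0,7}
  fail(12) 'aacaab': from fail(11)=15 chase 'b': 15 ⇒ 16;  out={3}∪out(16)={0,3,7}
  fail(17) 'acaabb': from fail(16)=22 chase 'b': 22→1 ⇒ 2;  out={4}∪out(2)={0,1,4}

Run:
pos 0 'b': at 1  emit P0@[0:0]
pos 1 'c': at 18
pos 2 'b': at 1 (via fail)  emit P0@[2:2]
pos 3 'a': at 21  emit P6@[2:3]
pos 4 'b': at 1 (via fail)  emit P0@[4:4]
pos 5 'c': at 18
pos 6 'a': at 19
pos 7 'a': at 20  emit P5@[4:7]
pos 8 'a': at 8 (via fail)
pos 9 'a': at 8 (via fail)
pos 10 'b': at 22  emit P0@[10:10],P7@[8:10]
pos 11 'b': at 2 (via fail)  emit P0@[11:11],P1@[10:11]
pos 12 'c': at 18 (via fail)
pos 13 'a': at 19
pos 14 'b': at 1 (via fail)  emit P0@[14:14]
pos 15 'b': at 2  emit P0@[15:15],P1@[14:15]
pos 16 'b': at 2 (via fail)  emit P0@[16:16],P1@[15:16]
pos 17 'b': at 2 (via fail)  emit P0@[17:17],P1@[16:17]
pos 18 'b': at 2 (via fail)  emit P0@[18:18],P1@[17:18]
pos 19 'c': at 18 (via fail)
pos 20 'a': at 19
pos 21 'a': at 20  emit P5@[18:21]
pos 22 'c': at 9 (via fail)
pos 23 'a': at 10
pos 24 'c': at 13 (via fail)
pos 25 'a': at 14
pos 26 'a': at 15
pos 27 'b': at 16  emit P0@[27:27],P7@[25:27]
pos 28 'b': at 17  emit P0@[28:28],P1@[27:28],P4@[23:28]
pos 29 'a': at 21 (via fail)  emit P6@[28:29]
pos 30 'c': at 13 (via fail)
pos 31 'a': at 14
pos 32 'c': at 13 (via fail)
pos 33 'a': at 14
pos 34 'b': at 1 (via fail)  emit P0@[34:34]
pos 35 'c': at 18
pos 36 'a': at 19
pos 37 'a': at 20  emit P5@[34:37]
pos 38 'b': at 22 (via fail)  emit P0@[38:38],P7@[36:38]
pos 39 'c': at 18 (via fail)
pos 40 'c': at 4 (via fail)
pos 41 'c': at 4 (via fail)
pos 42 'b': at 5  emit P0@[42:42]
pos 43 'a': at 6  emit P2@[40:43],P6@[42:43]
pos 44 'a': at 8 (via fail)
pos 45 'b': at 22  emit P0@[45:45],P7@[43:45]
pos 46 'b': at 2 (via fail)  emit P0@[46:46],P1@[45:46]
pos 47 'a': at 21 (via fail)  emit P6@[46:47]
pos 48 'a': at 8 (via fail)
pos 49 'c': at 9
pos 50 'a': at 10
pos 51 'a': at 11
pos 52 'b': at 12  emit P0@[52:52],P3@[47:52],P7@[50:52]
pos 53 'b': at 17 (via fail)  emit P0@[53:53],P1@[52:53],P4@[48:53]
pos 54 'b': at 2 (via fail)  emit P0@[54:54],P1@[53:54]
pos 55 'a': at 21 (via fail)  emit P6@[54:55]
pos 56 'b': at 1 (via fail)  emit P0@[56:56]
pos 57 'c': at 18
pos 58 'b': at 1 (via fail)  emit P0@[58:58]
pos 59 'a': at 21  emit P6@[58:59]
pos 60 'a': at 8 (via fail)
pos 61 'c': at 9
pos 62 'a': at 10
pos 63 'a': at 11
pos 64 'b': at 12  emit P0@[64:64],P3@[59:64],P7@[62:64]
pos 65 'b': at 17 (via fail)  emit P0@[65:65],P1@[64:65],P4@[60:65]
pos 66 'c': at 18 (via fail)
pos 67 'c': at 4 (via fail)
pos 68 'a': at 7 (via fail)
pos 69 'a': at 8
pos 70 'c': at 9
pos 71 'b': at 1 (via fail)  emit P0@[71:71]
pos 72 'b': at 2  emit P0@[72:72],P1@[71:72]

Result: [[0,0],[2,0],[3,6],[4,0],[7,5],[10,0],[10,7],[11,0],[11,1],[14,0],[15,0],[15,1],[16,0],[16,1],[17,0],[17,1],[18,0],[18,1],[21,5],[27,0],[27,7],[28,0],[28,1],[28,4],[29,6],[34,0],[37,5],[38,0],[38,7],[42,0],[43,2],[43,6],[45,0],[45,7],[46,0],[46,1],[47,6],[52,0],[52,3],[52,7],[53,0],[53,1],[53,4],[54,0],[54,1],[55,6],[56,0],[58,0],[59,6],[64,0],[64,3],[64,7],[65,0],[65,1],[65,4],[71,0],[72,0],[72,1]]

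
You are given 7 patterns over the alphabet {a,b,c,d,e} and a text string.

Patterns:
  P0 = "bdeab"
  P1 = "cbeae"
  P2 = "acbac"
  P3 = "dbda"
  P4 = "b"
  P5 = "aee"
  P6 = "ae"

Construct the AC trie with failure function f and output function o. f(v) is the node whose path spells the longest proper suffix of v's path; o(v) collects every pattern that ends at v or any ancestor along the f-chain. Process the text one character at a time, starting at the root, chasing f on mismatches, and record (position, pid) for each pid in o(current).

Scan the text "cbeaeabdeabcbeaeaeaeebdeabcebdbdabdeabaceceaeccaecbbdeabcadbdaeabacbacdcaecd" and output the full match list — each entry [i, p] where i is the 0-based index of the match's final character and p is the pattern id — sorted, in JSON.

Build:
Trie nodes:
  0='ε' goto a→11 b→1 c→6 d→16
  1='b' goto d→2  [P4 ends]
  2='bd' goto e→3
  3='bde' goto a→4
  4='bdea' goto b→5
  5='bdeab' goto ·  [P0 ends]
  6='c' goto b→7
  7='cb' goto e→8
  8='cbe' goto a→9
  9='cbea' goto e→10
  10='cbeae' goto ·  [P1 ends]
  11='a' goto c→12 e→20
  12='ac' goto b→13
  13='acb' goto a→14
  14='acba' goto c→15
  15='acbac' goto ·  [P2 ends]
  16='d' goto b→17
  17='db' goto d→18
  18='dbd' goto a→19
  19='dbda' goto ·  [P3 ends]
  20='ae' goto e→21  [P6 ends]
  21='aee' goto ·  [P5 ends]

BFS fail/out derivation:
  n1('b'): parent n0 fail=0; on 'b' 0 → fail=0;  out {4}∪∅={4}
  n6('c'): parent n0 fail=0; on 'c' 0 → fail=0;  out ∅∪∅=∅
  n11('a'): parent n0 fail=0; on 'a' 0 → fail=0;  out ∅∪∅=∅
  n16('d'): parent n0 fail=0; on 'd' 0 → fail=0;  out ∅∪∅=∅
  n2('bd'): parent n1 fail=0; on 'd' 0 → fail=16;  out ∅∪∅=∅
  n7('cb'): parent n6 fail=0; on 'b' 0 → fail=1;  out ∅∪{4}={4}
  n12('ac'): parent n11 fail=0; on 'c' 0 → fail=6;  out ∅∪∅=∅
  n17('db'): parent n16 fail=0; on 'b' 0 → fail=1;  out ∅∪{4}={4}
  n20('ae'): parent n11 fail=0; on 'e' 0 → fail=0;  out {6}∪∅={6}
  n3('bde'): parent n2 fail=16; on 'e' 16→0 → fail=0;  out ∅∪∅=∅
  n8('cbe'): parent n7 fail=1; on 'e' 1→0 → fail=0;  out ∅∪∅=∅
  n13('acb'): parent n12 fail=6; on 'b' 6 → fail=7;  out ∅∪{4}={4}
  n18('dbd'): parent n17 fail=1; on 'd' 1 → fail=2;  out ∅∪∅=∅
  n21('aee'): parent n20 fail=0; on 'e' 0 → fail=0;  out {5}∪∅={5}
  n4('bdea'): parent n3 fail=0; on 'a' 0 → fail=11;  out ∅∪∅=∅
  n9('cbea'): parent n8 fail=0; on 'a' 0 → fail=11;  out ∅∪∅=∅
  n14('acba'): parent n13 fail=7; on 'a' 7→1→0 → fail=11;  out ∅∪∅=∅
  n19('dbda'): parent n18 fail=2; on 'a' 2→16→0 → fail=11;  out {3}∪∅={3}
  n5('bdeab'): parent n4 fail=11; on 'b' 11→0 → fail=1;  out {0}∪{4}={0,4}
  n10('cbeae'): parent n9 fail=11; on 'e' 11 → fail=20;  out {1}∪{6}={1,6}
  n15('acbac'): parent n14 fail=11; on 'c' 11 → fail=12;  out {2}∪∅={2}

Text stream:
pos 0 'c': at 6
pos 1 'b': at 7  emit P4@[1:1]
pos 2 'e': at 8
pos 3 'a': at 9
pos 4 'e': at 10  emit P1@[0:4],P6@[3:4]
pos 5 'a': at 11 (fail-walked)
pos 6 'b': at 1 (fail-walked)  emit P4@[6:6]
pos 7 'd': at 2
pos 8 'e': at 3
pos 9 'a': at 4
pos 10 'b': at 5  emit P0@[6:10],P4@[10:10]
pos 11 'c': at 6 (fail-walked)
pos 12 'b': at 7  emit P4@[12:12]
pos 13 'e': at 8
pos 14 'a': at 9
pos 15 'e': at 10  emit P1@[11:15],P6@[14:15]
pos 16 'a': at 11 (fail-walked)
pos 17 'e': at 20  emit P6@[16:17]
pos 18 'a': at 11 (fail-walked)
pos 19 'e': at 20  emit P6@[18:19]
pos 20 'e': at 21  emit P5@[18:20]
pos 21 'b': at 1 (fail-walked)  emit P4@[21:21]
pos 22 'd': at 2
pos 23 'e': at 3
pos 24 'a': at 4
pos 25 'b': at 5  emit P0@[21:25],P4@[25:25]
pos 26 'c': at 6 (fail-walked)
pos 27 'e': at 0 (fail-walked)
pos 28 'b': at 1  emit P4@[28:28]
pos 29 'd': at 2
pos 30 'b': at 17 (fail-walked)  emit P4@[30:30]
pos 31 'd': at 18
pos 32 'a': at 19  emit P3@[29:32]
pos 33 'b': at 1 (fail-walked)  emit P4@[33:33]
pos 34 'd': at 2
pos 35 'e': at 3
pos 36 'a': at 4
pos 37 'b': at 5  emit P0@[33:37],P4@[37:37]
pos 38 'a': at 11 (fail-walked)
pos 39 'c': at 12
pos 40 'e': at 0 (fail-walked)
pos 41 'c': at 6
pos 42 'e': at 0 (fail-walked)
pos 43 'a': at 11
pos 44 'e': at 20  emit P6@[43:44]
pos 45 'c': at 6 (fail-walked)
pos 46 'c': at 6 (fail-walked)
pos 47 'a': at 11 (fail-walked)
pos 48 'e': at 20  emit P6@[47:48]
pos 49 'c': at 6 (fail-walked)
pos 50 'b': at 7  emit P4@[50:50]
pos 51 'b': at 1 (fail-walked)  emit P4@[51:51]
pos 52 'd': at 2
pos 53 'e': at 3
pos 54 'a': at 4
pos 55 'b': at 5  emit P0@[51:55],P4@[55:55]
pos 56 'c': at 6 (fail-walked)
pos 57 'a': at 11 (fail-walked)
pos 58 'd': at 16 (fail-walked)
pos 59 'b': at 17  emit P4@[59:59]
pos 60 'd': at 18
pos 61 'a': at 19  emit P3@[58:61]
pos 62 'e': at 20 (fail-walked)  emit P6@[61:62]
pos 63 'a': at 11 (fail-walked)
pos 64 'b': at 1 (fail-walked)  emit P4@[64:64]
pos 65 'a': at 11 (fail-walked)
pos 66 'c': at 12
pos 67 'b': at 13  emit P4@[67:67]
pos 68 'a': at 14
pos 69 'c': at 15  emit P2@[65:69]
pos 70 'd': at 16 (fail-walked)
pos 71 'c': at 6 (fail-walked)
pos 72 'a': at 11 (fail-walked)
pos 73 'e': at 20  emit P6@[72:73]
pos 74 'c': at 6 (fail-walked)
pos 75 'd': at 16 (fail-walked)

Matches: [[1,4],[4,1],[4,6],[6,4],[10,0],[10,4],[12,4],[15,1],[15,6],[17,6],[19,6],[20,5],[21,4],[25,0],[25,4],[28,4],[30,4],[32,3],[33,4],[37,0],[37,4],[44,6],[48,6],[50,4],[51,4],[55,0],[55,4],[59,4],[61,3],[62,6],[64,4],[67,4],[69,2],[73,6]]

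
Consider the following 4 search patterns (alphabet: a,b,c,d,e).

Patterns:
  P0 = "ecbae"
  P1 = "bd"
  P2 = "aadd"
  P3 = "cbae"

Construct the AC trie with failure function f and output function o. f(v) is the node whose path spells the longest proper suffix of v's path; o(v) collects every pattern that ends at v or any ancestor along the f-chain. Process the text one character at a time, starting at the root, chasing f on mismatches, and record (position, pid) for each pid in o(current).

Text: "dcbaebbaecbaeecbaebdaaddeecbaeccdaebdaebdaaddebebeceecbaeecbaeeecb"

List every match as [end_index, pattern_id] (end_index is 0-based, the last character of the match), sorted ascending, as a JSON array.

Construct AC machine:
Trie nodes:
  0='ε' goto a→8 b→6 c→12 e→1
  1='e' goto c→2
  2='ec' goto b→3
  3='ecb' goto a→4
  4='ecba' goto e→5
  5='ecbae' goto ·  ←P0
  6='b' goto d→7
  7='bd' goto ·  ←P1
  8='a' goto a→9
  9='aa' goto d→10
  10='aad' goto d→11
  11='aadd' goto ·  ←P2
  12='c' goto b→13
  13='cb' goto a→14
  14='cba' goto e→15
  15='cbae' goto ·  ←P3

Failure links (BFS by depth):
  n1('e'): parent n0 fail=0; on 'e' 0 → fail=0;  out ∅∪∅=∅
  n6('b'): parent n0 fail=0; on 'b' 0 → fail=0;  out ∅∪∅=∅
  n8('a'): parent n0 fail=0; on 'a' 0 → fail=0;  out ∅∪∅=∅
  n12('c'): parent n0 fail=0; on 'c' 0 → fail=0;  out ∅∪∅=∅
  n2('ec'): parent n1 fail=0; on 'c' 0 → fail=12;  out ∅∪∅=∅
  n7('bd'): parent n6 fail=0; on 'd' 0 → fail=0;  out {1}∪∅={1}
  n9('aa'): parent n8 fail=0; on 'a' 0 → fail=8;  out ∅∪∅=∅
  n13('cb'): parent n12 fail=0; on 'b' 0 → fail=6;  out ∅∪∅=∅
  n3('ecb'): parent n2 fail=12; on 'b' 12 → fail=13;  out ∅∪∅=∅
  n10('aad'): parent n9 fail=8; on 'd' 8→0 → fail=0;  out ∅∪∅=∅
  n14('cba'): parent n13 fail=6; on 'a' 6→0 → fail=8;  out ∅∪∅=∅
  n4('ecba'): parent n3 fail=13; on 'a' 13 → fail=14;  out ∅∪∅=∅
  n11('aadd'): parent n10 fail=0; on 'd' 0 → fail=0;  out {2}∪∅={2}
  n15('cbae'): parent n14 fail=8; on 'e' 8→0 → fail=1;  out {3}∪∅={3}
  n5('ecbae'): parent n4 fail=14; on 'e' 14 → fail=15;  out {0}∪{3}={0,3}

Scan:
pos 0 'd': at 0
pos 1 'c': at 12
pos 2 'b': at 13
pos 3 'a': at 14
pos 4 'e': at 15  emit P3@[1:4]
pos 5 'b': at 6 (fail-walked)
pos 6 'b': at 6 (fail-walked)
pos 7 'a': at 8 (fail-walked)
pos 8 'e': at 1 (fail-walked)
pos 9 'c': at 2
pos 10 'b': at 3
pos 11 'a': at 4
pos 12 'e': at 5  emit P0@[8:12],P3@[9:12]
pos 13 'e': at 1 (fail-walked)
pos 14 'c': at 2
pos 15 'b': at 3
pos 16 'a': at 4
pos 17 'e': at 5  emit P0@[13:17],P3@[14:17]
pos 18 'b': at 6 (fail-walked)
pos 19 'd': at 7  emit P1@[18:19]
pos 20 'a': at 8 (fail-walked)
pos 21 'a': at 9
pos 22 'd': at 10
pos 23 'd': at 11  emit P2@[20:23]
pos 24 'e': at 1 (fail-walked)
pos 25 'e': at 1 (fail-walked)
pos 26 'c': at 2
pos 27 'b': at 3
pos 28 'a': at 4
pos 29 'e': at 5  emit P0@[25:29],P3@[26:29]
pos 30 'c': at 2 (fail-walked)
pos 31 'c': at 12 (fail-walked)
pos 32 'd': at 0 (fail-walked)
pos 33 'a': at 8
pos 34 'e': at 1 (fail-walked)
pos 35 'b': at 6 (fail-walked)
pos 36 'd': at 7  emit P1@[35:36]
pos 37 'a': at 8 (fail-walked)
pos 38 'e': at 1 (fail-walked)
pos 39 'b': at 6 (fail-walked)
pos 40 'd': at 7  emit P1@[39:40]
pos 41 'a': at 8 (fail-walked)
pos 42 'a': at 9
pos 43 'd': at 10
pos 44 'd': at 11  emit P2@[41:44]
pos 45 'e': at 1 (fail-walked)
pos 46 'b': at 6 (fail-walked)
pos 47 'e': at 1 (fail-walked)
pos 48 'b': at 6 (fail-walked)
pos 49 'e': at 1 (fail-walked)
pos 50 'c': at 2
pos 51 'e': at 1 (fail-walked)
pos 52 'e': at 1 (fail-walked)
pos 53 'c': at 2
pos 54 'b': at 3
pos 55 'a': at 4
pos 56 'e': at 5  emit P0@[52:56],P3@[53:56]
pos 57 'e': at 1 (fail-walked)
pos 58 'c': at 2
pos 59 'b': at 3
pos 60 'a': at 4
pos 61 'e': at 5  emit P0@[57:61],P3@[58:61]
pos 62 'e': at 1 (fail-walked)
pos 63 'e': at 1 (fail-walked)
pos 64 'c': at 2
pos 65 'b': at 3

Matches: [[4,3],[12,0],[12,3],[17,0],[17,3],[19,1],[23,2],[29,0],[29,3],[36,1],[40,1],[44,2],[56,0],[56,3],[61,0],[61,3]]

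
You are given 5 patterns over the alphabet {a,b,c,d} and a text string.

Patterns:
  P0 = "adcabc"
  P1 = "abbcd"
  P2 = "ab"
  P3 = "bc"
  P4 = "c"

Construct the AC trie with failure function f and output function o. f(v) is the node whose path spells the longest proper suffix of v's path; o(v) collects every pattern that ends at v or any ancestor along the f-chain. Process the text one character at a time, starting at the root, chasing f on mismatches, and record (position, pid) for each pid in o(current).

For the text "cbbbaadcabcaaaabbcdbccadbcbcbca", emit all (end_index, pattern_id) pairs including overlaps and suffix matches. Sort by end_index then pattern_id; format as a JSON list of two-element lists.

Construct AC machine:
Trie (insert patterns):
  n0 'ε': a→1 b→11 c→13
  n1 'a': b→7 d→2
  n2 'ad': c→3
  n3 'adc': a→4
  n4 'adca': b→5
  n5 'adcab': c→6
  n6 'adcabc': ·  [P0 ends]
  n7 'ab': b→8  [P2 ends]
  n8 'abb': c→9
  n9 'abbc': d→10
  n10 'abbcd': ·  [P1 ends]
  n11 'b': c→12
  n12 'bc': ·  [P3 ends]
  n13 'c': ·  [P4 ends]

Failure links (BFS by depth):
  fail(1) 'a': from fail(0)=0 chase 'a': 0 ⇒ 0;  out=∅∪out(0)=∅
  fail(11) 'b': from fail(0)=0 chase 'b': 0 ⇒ 0;  out=∅∪out(0)=∅
  fail(13) 'c': from fail(0)=0 chase 'c': 0 ⇒ 0;  out={4}∪out(0)={4}
  fail(2) 'ad': from fail(1)=0 chase 'd': 0 ⇒ 0;  out=∅∪out(0)=∅
  fail(7) 'ab': from fail(1)=0 chase 'b': 0 ⇒ 11;  out={2}∪out(11)={2}
  fail(12) 'bc': from fail(11)=0 chase 'c': 0 ⇒ 13;  out={3}∪out(13)={3,4}
  fail(3) 'adc': from fail(2)=0 chase 'c': 0 ⇒ 13;  out=∅∪out(13)={4}
  fail(8) 'abb': from fail(7)=11 chase 'b': 11→0 ⇒ 11;  out=∅∪out(11)=∅
  fail(4) 'adca': from fail(3)=13 chase 'a': 13→0 ⇒ 1;  out=∅∪out(1)=∅
  fail(9) 'abbc': from fail(8)=11 chase 'c': 11 ⇒ 12;  out=∅∪out(12)={3,4}
  fail(5) 'adcab': from fail(4)=1 chase 'b': 1 ⇒ 7;  out=∅∪out(7)={2}
  fail(10) 'abbcd': from fail(9)=12 chase 'd': 12→13→0 ⇒ 0;  out={1}∪out(0)={1}
  fail(6) 'adcabc': from fail(5)=7 chase 'c': 7→11 ⇒ 12;  out={0}∪out(12)={0,3,4}

Run:
i=0 'c': node 0→13  emit P4@[0:0]
i=1 'b': node 13→11 (fail-walked)
i=2 'b': node 11→11 (fail-walked)
i=3 'b': node 11→11 (fail-walked)
i=4 'a': node 11→1 (fail-walked)
i=5 'a': node 1→1 (fail-walked)
i=6 'd': node 1→2
i=7 'c': node 2→3  emit P4@[7:7]
i=8 'a': node 3→4
i=9 'b': node 4→5  emit P2@[8:9]
i=10 'c': node 5→6  emit P0@[5:10],P3@[9:10],P4@[10:10]
i=11 'a': node 6→1 (fail-walked)
i=12 'a': node 1→1 (fail-walked)
i=13 'a': node 1→1 (fail-walked)
i=14 'a': node 1→1 (fail-walked)
i=15 'b': node 1→7  emit P2@[14:15]
i=16 'b': node 7→8
i=17 'c': node 8→9  emit P3@[16:17],P4@[17:17]
i=18 'd': node 9→10  emit P1@[14:18]
i=19 'b': node 10→11 (fail-walked)
i=20 'c': node 11→12  emit P3@[19:20],P4@[20:20]
i=21 'c': node 12→13 (fail-walked)  emit P4@[21:21]
i=22 'a': node 13→1 (fail-walked)
i=23 'd': node 1→2
i=24 'b': node 2→11 (fail-walked)
i=25 'c': node 11→12  emit P3@[24:25],P4@[25:25]
i=26 'b': node 12→11 (fail-walked)
i=27 'c': node 11→12  emit P3@[26:27],P4@[27:27]
i=28 'b': node 12→11 (fail-walked)
i=29 'c': node 11→12  emit P3@[28:29],P4@[29:29]
i=30 'a': node 12→1 (fail-walked)

Matches: [[0,4],[7,4],[9,2],[10,0],[10,3],[10,4],[15,2],[17,3],[17,4],[18,1],[20,3],[20,4],[21,4],[25,3],[25,4],[27,3],[27,4],[29,3],[29,4]]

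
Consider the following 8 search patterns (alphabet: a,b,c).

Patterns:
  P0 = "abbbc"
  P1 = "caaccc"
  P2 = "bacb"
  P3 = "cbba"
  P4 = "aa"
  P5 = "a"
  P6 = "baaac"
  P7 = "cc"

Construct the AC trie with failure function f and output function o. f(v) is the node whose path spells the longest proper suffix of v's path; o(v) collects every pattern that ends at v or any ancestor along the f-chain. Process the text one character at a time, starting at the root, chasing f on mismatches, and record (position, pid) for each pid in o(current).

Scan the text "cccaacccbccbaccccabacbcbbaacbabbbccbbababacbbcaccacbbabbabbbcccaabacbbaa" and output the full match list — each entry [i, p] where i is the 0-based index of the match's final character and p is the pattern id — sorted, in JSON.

Construct AC machine:
Trie (insert patterns):
  0='ε' goto a→1 b→12 c→6
  1='a' goto a→19 b→2  ←P5
  2='ab' goto b→3
  3='abb' goto b→4
  4='abbb' goto c→5
  5='abbbc' goto ·  ←P0
  6='c' goto a→7 b→16 c→23
  7='ca' goto a→8
  8='caa' goto c→9
  9='caac' goto c→10
  10='caacc' goto c→11
  11='caaccc' goto ·  ←P1
  12='b' goto a→13
  13='ba' goto a→20 c→14
  14='bac' goto b→15
  15='bacb' goto ·  ←P2
  16='cb' goto b→17
  17='cbb' goto a→18
  18='cbba' goto ·  ←P3
  19='aa' goto ·  ←P4
  20='baa' goto a→21
  21='baaa' goto c→22
  22='baaac' goto ·  ←P6
  23='cc' goto ·  ←P7

BFS fail/out derivation:
  fail(1) 'a': from fail(0)=0 chase 'a': 0 ⇒ 0;  out={5}∪out(0)={5}
  fail(6) 'c': from fail(0)=0 chase 'c': 0 ⇒ 0;  out=∅∪out(0)=∅
  fail(12) 'b': from fail(0)=0 chase 'b': 0 ⇒ 0;  out=∅∪out(0)=∅
  fail(2) 'ab': from fail(1)=0 chase 'b': 0 ⇒ 12;  out=∅∪out(12)=∅
  fail(7) 'ca': from fail(6)=0 chase 'a': 0 ⇒ 1;  out=∅∪out(1)={5}
  fail(13) 'ba': from fail(12)=0 chase 'a': 0 ⇒ 1;  out=∅∪out(1)={5}
  fail(16) 'cb': from fail(6)=0 chase 'b': 0 ⇒ 12;  out=∅∪out(12)=∅
  fail(19) 'aa': from fail(1)=0 chase 'a': 0 ⇒ 1;  out={4}∪out(1)={4,5}
  fail(23) 'cc': from fail(6)=0 chase 'c': 0 ⇒ 6;  out={7}∪out(6)={7}
  fail(3) 'abb': from fail(2)=12 chase 'b': 12→0 ⇒ 12;  out=∅∪out(12)=∅
  fail(8) 'caa': from fail(7)=1 chase 'a': 1 ⇒ 19;  out=∅∪out(19)={4,5}
  fail(14) 'bac': from fail(13)=1 chase 'c': 1→0 ⇒ 6;  out=∅∪out(6)=∅
  fail(17) 'cbb': from fail(16)=12 chase 'b': 12→0 ⇒ 12;  out=∅∪out(12)=∅
  fail(20) 'baa': from fail(13)=1 chase 'a': 1 ⇒ 19;  out=∅∪out(19)={4,5}
  fail(4) 'abbb': from fail(3)=12 chase 'b': 12→0 ⇒ 12;  out=∅∪out(12)=∅
  fail(9) 'caac': from fail(8)=19 chase 'c': 19→1→0 ⇒ 6;  out=∅∪out(6)=∅
  fail(15) 'bacb': from fail(14)=6 chase 'b': 6 ⇒ 16;  out={2}∪out(16)={2}
  fail(18) 'cbba': from fail(17)=12 chase 'a': 12 ⇒ 13;  out={3}∪out(13)={3,5}
  fail(21) 'baaa': from fail(20)=19 chase 'a': 19→1 ⇒ 19;  out=∅∪out(19)={4,5}
  fail(5) 'abbbc': from fail(4)=12 chase 'c': 12→0 ⇒ 6;  out={0}∪out(6)={0}
  fail(10) 'caacc': from fail(9)=6 chase 'c': 6 ⇒ 23;  out=∅∪out(23)={7}
  fail(22) 'baaac': from fail(21)=19 chase 'c': 19→1→0 ⇒ 6;  out={6}∪out(6)={6}
  fail(11) 'caaccc': from fail(10)=23 chase 'c': 23→6 ⇒ 23;  out={1}∪out(23)={1,7}

Run:
i=0 'c': node 0→6
i=1 'c': node 6→23  emit P7@[0:1]
i=2 'c': node 23→23 (via fail)  emit P7@[1:2]
i=3 'a': node 23→7 (via fail)  emit P5@[3:3]
i=4 'a': node 7→8  emit P4@[3:4],P5@[4:4]
i=5 'c': node 8→9
i=6 'c': node 9→10  emit P7@[5:6]
i=7 'c': node 10→11  emit P1@[2:7],P7@[6:7]
i=8 'b': node 11→16 (via fail)
i=9 'c': node 16→6 (via fail)
i=10 'c': node 6→23  emit P7@[9:10]
i=11 'b': node 23→16 (via fail)
i=12 'a': node 16→13 (via fail)  emit P5@[12:12]
i=13 'c': node 13→14
i=14 'c': node 14→23 (via fail)  emit P7@[13:14]
i=15 'c': node 23→23 (via fail)  emit P7@[14:15]
i=16 'c': node 23→23 (via fail)  emit P7@[15:16]
i=17 'a': node 23→7 (via fail)  emit P5@[17:17]
i=18 'b': node 7→2 (via fail)
i=19 'a': node 2→13 (via fail)  emit P5@[19:19]
i=20 'c': node 13→14
i=21 'b': node 14→15  emit P2@[18:21]
i=22 'c': node 15→6 (via fail)
i=23 'b': node 6→16
i=24 'b': node 16→17
i=25 'a': node 17→18  emit P3@[22:25],P5@[25:25]
i=26 'a': node 18→20 (via fail)  emit P4@[25:26],P5@[26:26]
i=27 'c': node 20→6 (via fail)
i=28 'b': node 6→16
i=29 'a': node 16→13 (via fail)  emit P5@[29:29]
i=30 'b': node 13→2 (via fail)
i=31 'b': node 2→3
i=32 'b': node 3→4
i=33 'c': node 4→5  emit P0@[29:33]
i=34 'c': node 5→23 (via fail)  emit P7@[33:34]
i=35 'b': node 23→16 (via fail)
i=36 'b': node 16→17
i=37 'a': node 17→18  emit P3@[34:37],P5@[37:37]
i=38 'b': node 18→2 (via fail)
i=39 'a': node 2→13 (via fail)  emit P5@[39:39]
i=40 'b': node 13→2 (via fail)
i=41 'a': node 2→13 (via fail)  emit P5@[41:41]
i=42 'c': node 13→14
i=43 'b': node 14→15  emit P2@[40:43]
i=44 'b': node 15→17 (via fail)
i=45 'c': node 17→6 (via fail)
i=46 'a': node 6→7  emit P5@[46:46]
i=47 'c': node 7→6 (via fail)
i=48 'c': node 6→23  emit P7@[47:48]
i=49 'a': node 23→7 (via fail)  emit P5@[49:49]
i=50 'c': node 7→6 (via fail)
i=51 'b': node 6→16
i=52 'b': node 16→17
i=53 'a': node 17→18  emit P3@[50:53],P5@[53:53]
i=54 'b': node 18→2 (via fail)
i=55 'b': node 2→3
i=56 'a': node 3→13 (via fail)  emit P5@[56:56]
i=57 'b': node 13→2 (via fail)
i=58 'b': node 2→3
i=59 'b': node 3→4
i=60 'c': node 4→5  emit P0@[56:60]
i=61 'c': node 5→23 (via fail)  emit P7@[60:61]
i=62 'c': node 23→23 (via fail)  emit P7@[61:62]
i=63 'a': node 23→7 (via fail)  emit P5@[63:63]
i=64 'a': node 7→8  emit P4@[63:64],P5@[64:64]
i=65 'b': node 8→2 (via fail)
i=66 'a': node 2→13 (via fail)  emit P5@[66:66]
i=67 'c': node 13→14
i=68 'b': node 14→15  emit P2@[65:68]
i=69 'b': node 15→17 (via fail)
i=70 'a': node 17→18  emit P3@[67:70],P5@[70:70]
i=71 'a': node 18→20 (via fail)  emit P4@[70:71],P5@[71:71]

All matches (sorted): [[1,7],[2,7],[3,5],[4,4],[4,5],[6,7],[7,1],[7,7],[10,7],[12,5],[14,7],[15,7],[16,7],[17,5],[19,5],[21,2],[25,3],[25,5],[26,4],[26,5],[29,5],[33,0],[34,7],[37,3],[37,5],[39,5],[41,5],[43,2],[46,5],[48,7],[49,5],[53,3],[53,5],[56,5],[60,0],[61,7],[62,7],[63,5],[64,4],[64,5],[66,5],[68,2],[70,3],[70,5],[71,4],[71,5]]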